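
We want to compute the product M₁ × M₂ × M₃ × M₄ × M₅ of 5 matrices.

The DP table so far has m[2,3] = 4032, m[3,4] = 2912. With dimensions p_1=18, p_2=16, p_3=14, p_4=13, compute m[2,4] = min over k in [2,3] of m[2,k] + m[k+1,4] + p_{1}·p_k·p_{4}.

m[2,4] = min over k∈[2,3] of m[2,k]+m[k+1,4]+p_{1}·p_k·p_{4}.
k=2: 0 + 2912 + 18·16·13 = 6656; k=3: 4032 + 0 + 18·14·13 = 7308.
Minimum: 6656 at k=2.

6656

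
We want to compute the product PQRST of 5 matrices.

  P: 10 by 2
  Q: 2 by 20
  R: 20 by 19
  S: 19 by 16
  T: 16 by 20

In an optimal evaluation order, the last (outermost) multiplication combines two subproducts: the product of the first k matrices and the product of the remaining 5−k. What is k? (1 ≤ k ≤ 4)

1

Adjacent pairs: PQ = 10·2·20 = 400; QR = 2·20·19 = 760; RS = 20·19·16 = 6080; ST = 19·16·20 = 6080.
Length 3: P..R: k=1: 0+760+10·2·19=1140; k=2: 400+0+10·20·19=4200 → min 1140 | Q..S: k=2: 0+6080+2·20·16=6720; k=3: 760+0+2·19·16=1368 → min 1368 | R..T: k=3: 0+6080+20·19·20=13680; k=4: 6080+0+20·16·20=12480 → min 12480.
Length 4: P..S: k=1: 0+1368+10·2·16=1688; k=2: 400+6080+10·20·16=9680; k=3: 1140+0+10·19·16=4180 → min 1688 | Q..T: k=2: 0+12480+2·20·20=13280; k=3: 760+6080+2·19·20=7600; k=4: 1368+0+2·16·20=2008 → min 2008.
Top-level splits: k=1: (P..P)·(Q..T) → 0+2008+10·2·20 = 2408; k=2: (P..Q)·(R..T) → 400+12480+10·20·20 = 16880; k=3: (P..R)·(S..T) → 1140+6080+10·19·20 = 11020; k=4: (P..S)·(T..T) → 1688+0+10·16·20 = 4888.
Best split is after P, i.e. k = 1.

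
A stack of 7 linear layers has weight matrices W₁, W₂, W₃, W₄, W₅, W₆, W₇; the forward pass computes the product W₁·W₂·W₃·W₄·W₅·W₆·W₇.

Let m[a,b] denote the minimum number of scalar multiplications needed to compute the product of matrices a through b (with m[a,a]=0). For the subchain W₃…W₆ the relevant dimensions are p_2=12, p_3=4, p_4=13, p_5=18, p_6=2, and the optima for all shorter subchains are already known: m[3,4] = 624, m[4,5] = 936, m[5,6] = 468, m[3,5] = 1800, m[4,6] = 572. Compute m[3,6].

668

m[3,6] = min over k∈[3,5] of m[3,k]+m[k+1,6]+p_{2}·p_k·p_{6}.
k=3: 0 + 572 + 12·4·2 = 668; k=4: 624 + 468 + 12·13·2 = 1404; k=5: 1800 + 0 + 12·18·2 = 2232.
Minimum: 668 at k=3.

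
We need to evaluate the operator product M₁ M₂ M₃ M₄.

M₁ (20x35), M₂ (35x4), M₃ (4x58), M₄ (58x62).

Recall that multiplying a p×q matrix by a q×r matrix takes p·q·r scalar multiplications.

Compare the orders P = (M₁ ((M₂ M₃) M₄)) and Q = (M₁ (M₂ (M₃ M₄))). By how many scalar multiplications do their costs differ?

Order P = (M₁ ((M₂ M₃) M₄)): (M₂ M₃): 35×4 by 4×58 → 35×58, cost 35·4·58 = 8120; ((M₂ M₃) M₄): 35×58 by 58×62 → 35×62, cost 35·58·62 = 125860; cumulative 133980; (M₁ ((M₂ M₃) M₄)): 20×35 by 35×62 → 20×62, cost 20·35·62 = 43400; cumulative 177380. Total 177380.
Order Q = (M₁ (M₂ (M₃ M₄))): (M₃ M₄): 4×58 by 58×62 → 4×62, cost 4·58·62 = 14384; (M₂ (M₃ M₄)): 35×4 by 4×62 → 35×62, cost 35·4·62 = 8680; cumulative 23064; (M₁ (M₂ (M₃ M₄))): 20×35 by 35×62 → 20×62, cost 20·35·62 = 43400; cumulative 66464. Total 66464.
Difference: |177380 − 66464| = 110916.

110916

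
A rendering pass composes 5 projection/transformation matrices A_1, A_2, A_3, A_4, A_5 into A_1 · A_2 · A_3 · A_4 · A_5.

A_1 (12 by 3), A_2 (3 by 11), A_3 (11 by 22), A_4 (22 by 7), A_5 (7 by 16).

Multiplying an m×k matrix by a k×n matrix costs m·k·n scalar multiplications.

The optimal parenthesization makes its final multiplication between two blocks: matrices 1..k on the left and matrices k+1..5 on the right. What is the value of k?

Adjacent pairs: A_1A_2 = 12·3·11 = 396; A_2A_3 = 3·11·22 = 726; A_3A_4 = 11·22·7 = 1694; A_4A_5 = 22·7·16 = 2464.
Length 3: A_1..A_3: k=1: 0+726+12·3·22=1518; k=2: 396+0+12·11·22=3300 → min 1518 | A_2..A_4: k=2: 0+1694+3·11·7=1925; k=3: 726+0+3·22·7=1188 → min 1188 | A_3..A_5: k=3: 0+2464+11·22·16=6336; k=4: 1694+0+11·7·16=2926 → min 2926.
Length 4: A_1..A_4: k=1: 0+1188+12·3·7=1440; k=2: 396+1694+12·11·7=3014; k=3: 1518+0+12·22·7=3366 → min 1440 | A_2..A_5: k=2: 0+2926+3·11·16=3454; k=3: 726+2464+3·22·16=4246; k=4: 1188+0+3·7·16=1524 → min 1524.
Top-level splits: k=1: (A_1..A_1)·(A_2..A_5) → 0+1524+12·3·16 = 2100; k=2: (A_1..A_2)·(A_3..A_5) → 396+2926+12·11·16 = 5434; k=3: (A_1..A_3)·(A_4..A_5) → 1518+2464+12·22·16 = 8206; k=4: (A_1..A_4)·(A_5..A_5) → 1440+0+12·7·16 = 2784.
Best split is after A_1, i.e. k = 1.

1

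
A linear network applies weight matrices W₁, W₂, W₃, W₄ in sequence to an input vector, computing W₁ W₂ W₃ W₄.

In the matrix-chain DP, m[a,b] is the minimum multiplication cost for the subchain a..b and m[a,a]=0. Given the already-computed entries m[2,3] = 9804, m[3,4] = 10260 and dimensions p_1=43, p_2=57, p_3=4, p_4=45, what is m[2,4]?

m[2,4] = min over k∈[2,3] of m[2,k]+m[k+1,4]+p_{1}·p_k·p_{4}.
k=2: 0 + 10260 + 43·57·45 = 120555; k=3: 9804 + 0 + 43·4·45 = 17544.
Minimum: 17544 at k=3.

17544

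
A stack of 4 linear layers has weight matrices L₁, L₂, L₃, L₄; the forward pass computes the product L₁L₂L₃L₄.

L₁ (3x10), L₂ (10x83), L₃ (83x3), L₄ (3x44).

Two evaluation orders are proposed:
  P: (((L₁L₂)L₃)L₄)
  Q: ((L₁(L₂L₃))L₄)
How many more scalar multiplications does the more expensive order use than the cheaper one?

Order P = (((L₁L₂)L₃)L₄): (L₁L₂): 3×10 by 10×83 → 3×83, cost 3·10·83 = 2490; ((L₁L₂)L₃): 3×83 by 83×3 → 3×3, cost 3·83·3 = 747; cumulative 3237; (((L₁L₂)L₃)L₄): 3×3 by 3×44 → 3×44, cost 3·3·44 = 396; cumulative 3633. Total 3633.
Order Q = ((L₁(L₂L₃))L₄): (L₂L₃): 10×83 by 83×3 → 10×3, cost 10·83·3 = 2490; (L₁(L₂L₃)): 3×10 by 10×3 → 3×3, cost 3·10·3 = 90; cumulative 2580; ((L₁(L₂L₃))L₄): 3×3 by 3×44 → 3×44, cost 3·3·44 = 396; cumulative 2976. Total 2976.
Difference: |3633 − 2976| = 657.

657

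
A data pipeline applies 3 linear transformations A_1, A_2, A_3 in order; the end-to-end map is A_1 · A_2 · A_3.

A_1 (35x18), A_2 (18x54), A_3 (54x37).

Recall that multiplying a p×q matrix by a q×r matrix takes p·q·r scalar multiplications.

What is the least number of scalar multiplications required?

59274

Order (A_1 · (A_2 · A_3)): (A_2 · A_3): 18×54 by 54×37 → 18×37, cost 18·54·37 = 35964; (A_1 · (A_2 · A_3)): 35×18 by 18×37 → 35×37, cost 35·18·37 = 23310; cumulative 59274. Total 59274.
Order ((A_1 · A_2) · A_3): (A_1 · A_2): 35×18 by 18×54 → 35×54, cost 35·18·54 = 34020; ((A_1 · A_2) · A_3): 35×54 by 54×37 → 35×37, cost 35·54·37 = 69930; cumulative 103950. Total 103950.
Minimum: 59274.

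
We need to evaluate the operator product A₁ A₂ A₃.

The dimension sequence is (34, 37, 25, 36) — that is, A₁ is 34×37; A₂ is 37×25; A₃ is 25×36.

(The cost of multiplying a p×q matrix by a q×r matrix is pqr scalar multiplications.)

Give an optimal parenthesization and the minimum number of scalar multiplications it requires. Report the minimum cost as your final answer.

(A₁ (A₂ A₃)): cost 78588.
((A₁ A₂) A₃): cost 62050.
Optimal: ((A₁ A₂) A₃) with cost 62050.

62050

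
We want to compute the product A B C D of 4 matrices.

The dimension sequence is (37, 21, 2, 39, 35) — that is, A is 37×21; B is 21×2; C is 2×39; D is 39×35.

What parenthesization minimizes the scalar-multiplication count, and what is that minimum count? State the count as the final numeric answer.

6874

Adjacent pairs: AB = 37·21·2 = 1554; BC = 21·2·39 = 1638; CD = 2·39·35 = 2730.
Length 3: A..C: k=1: 0+1638+37·21·39=31941; k=2: 1554+0+37·2·39=4440 → min 4440 | B..D: k=2: 0+2730+21·2·35=4200; k=3: 1638+0+21·39·35=30303 → min 4200.
Length 4: A..D: k=1: 0+4200+37·21·35=31395; k=2: 1554+2730+37·2·35=6874; k=3: 4440+0+37·39·35=54945 → min 6874.
Optimal parenthesization: ((A B) (C D)) with cost 6874.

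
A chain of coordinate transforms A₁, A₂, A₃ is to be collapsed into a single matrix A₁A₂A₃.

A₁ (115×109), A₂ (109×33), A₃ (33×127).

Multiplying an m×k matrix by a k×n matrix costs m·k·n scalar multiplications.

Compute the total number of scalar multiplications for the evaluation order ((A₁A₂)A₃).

895620

(A₁A₂): 115×109 by 109×33 → 115×33, cost 115·109·33 = 413655
((A₁A₂)A₃): 115×33 by 33×127 → 115×127, cost 115·33·127 = 481965; cumulative 895620
Total: 895620 scalar multiplications.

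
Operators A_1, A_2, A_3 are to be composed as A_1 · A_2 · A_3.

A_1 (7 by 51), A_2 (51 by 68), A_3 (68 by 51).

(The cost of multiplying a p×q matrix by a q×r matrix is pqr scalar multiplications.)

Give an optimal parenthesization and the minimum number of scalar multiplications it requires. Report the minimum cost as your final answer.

(A_1 · (A_2 · A_3)): cost 195075.
((A_1 · A_2) · A_3): cost 48552.
Optimal: ((A_1 · A_2) · A_3) with cost 48552.

48552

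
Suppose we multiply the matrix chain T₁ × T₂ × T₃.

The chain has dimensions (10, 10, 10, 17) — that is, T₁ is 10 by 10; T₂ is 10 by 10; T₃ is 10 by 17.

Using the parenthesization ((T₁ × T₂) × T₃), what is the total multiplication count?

(T₁ × T₂): 10×10 by 10×10 → 10×10, cost 10·10·10 = 1000
((T₁ × T₂) × T₃): 10×10 by 10×17 → 10×17, cost 10·10·17 = 1700; cumulative 2700
Total: 2700 scalar multiplications.

2700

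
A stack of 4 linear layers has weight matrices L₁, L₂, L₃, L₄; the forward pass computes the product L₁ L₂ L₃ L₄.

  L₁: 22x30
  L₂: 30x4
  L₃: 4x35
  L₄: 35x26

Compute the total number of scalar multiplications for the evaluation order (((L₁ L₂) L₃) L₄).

(L₁ L₂): 22×30 by 30×4 → 22×4, cost 22·30·4 = 2640
((L₁ L₂) L₃): 22×4 by 4×35 → 22×35, cost 22·4·35 = 3080; cumulative 5720
(((L₁ L₂) L₃) L₄): 22×35 by 35×26 → 22×26, cost 22·35·26 = 20020; cumulative 25740
Total: 25740 scalar multiplications.

25740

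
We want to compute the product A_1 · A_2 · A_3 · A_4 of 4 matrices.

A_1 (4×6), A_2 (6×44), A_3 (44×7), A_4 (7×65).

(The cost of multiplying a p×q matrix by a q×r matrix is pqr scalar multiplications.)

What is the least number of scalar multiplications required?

Adjacent pairs: A_1A_2 = 4·6·44 = 1056; A_2A_3 = 6·44·7 = 1848; A_3A_4 = 44·7·65 = 20020.
Length 3: A_1..A_3: k=1: 0+1848+4·6·7=2016; k=2: 1056+0+4·44·7=2288 → min 2016 | A_2..A_4: k=2: 0+20020+6·44·65=37180; k=3: 1848+0+6·7·65=4578 → min 4578.
Length 4: A_1..A_4: k=1: 0+4578+4·6·65=6138; k=2: 1056+20020+4·44·65=32516; k=3: 2016+0+4·7·65=3836 → min 3836.
Optimal order: ((A_1 · (A_2 · A_3)) · A_4) with cost 3836.

3836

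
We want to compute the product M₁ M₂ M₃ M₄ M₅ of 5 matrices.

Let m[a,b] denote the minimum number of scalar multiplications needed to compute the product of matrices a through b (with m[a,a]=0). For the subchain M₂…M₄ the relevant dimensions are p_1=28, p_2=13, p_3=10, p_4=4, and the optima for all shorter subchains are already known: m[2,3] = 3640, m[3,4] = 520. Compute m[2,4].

m[2,4] = min over k∈[2,3] of m[2,k]+m[k+1,4]+p_{1}·p_k·p_{4}.
k=2: 0 + 520 + 28·13·4 = 1976; k=3: 3640 + 0 + 28·10·4 = 4760.
Minimum: 1976 at k=2.

1976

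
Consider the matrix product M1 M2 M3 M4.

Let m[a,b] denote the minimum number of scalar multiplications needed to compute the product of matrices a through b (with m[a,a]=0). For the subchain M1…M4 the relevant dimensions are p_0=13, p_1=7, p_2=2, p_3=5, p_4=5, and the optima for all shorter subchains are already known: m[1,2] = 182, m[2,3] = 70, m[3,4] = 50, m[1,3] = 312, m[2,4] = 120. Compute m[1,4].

m[1,4] = min over k∈[1,3] of m[1,k]+m[k+1,4]+p_{0}·p_k·p_{4}.
k=1: 0 + 120 + 13·7·5 = 575; k=2: 182 + 50 + 13·2·5 = 362; k=3: 312 + 0 + 13·5·5 = 637.
Minimum: 362 at k=2.

362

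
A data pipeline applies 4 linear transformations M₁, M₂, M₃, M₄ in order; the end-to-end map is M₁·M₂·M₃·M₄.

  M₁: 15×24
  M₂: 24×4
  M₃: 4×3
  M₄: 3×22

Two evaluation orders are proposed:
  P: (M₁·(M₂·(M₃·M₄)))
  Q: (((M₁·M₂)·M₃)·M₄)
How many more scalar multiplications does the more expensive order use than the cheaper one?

7686

Order P = (M₁·(M₂·(M₃·M₄))): (M₃·M₄): 4×3 by 3×22 → 4×22, cost 4·3·22 = 264; (M₂·(M₃·M₄)): 24×4 by 4×22 → 24×22, cost 24·4·22 = 2112; cumulative 2376; (M₁·(M₂·(M₃·M₄))): 15×24 by 24×22 → 15×22, cost 15·24·22 = 7920; cumulative 10296. Total 10296.
Order Q = (((M₁·M₂)·M₃)·M₄): (M₁·M₂): 15×24 by 24×4 → 15×4, cost 15·24·4 = 1440; ((M₁·M₂)·M₃): 15×4 by 4×3 → 15×3, cost 15·4·3 = 180; cumulative 1620; (((M₁·M₂)·M₃)·M₄): 15×3 by 3×22 → 15×22, cost 15·3·22 = 990; cumulative 2610. Total 2610.
Difference: |10296 − 2610| = 7686.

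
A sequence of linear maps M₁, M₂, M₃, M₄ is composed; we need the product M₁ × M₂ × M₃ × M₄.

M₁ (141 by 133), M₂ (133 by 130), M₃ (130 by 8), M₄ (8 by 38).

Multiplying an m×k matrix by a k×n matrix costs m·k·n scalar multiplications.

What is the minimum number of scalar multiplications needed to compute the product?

Adjacent pairs: M₁M₂ = 141·133·130 = 2437890; M₂M₃ = 133·130·8 = 138320; M₃M₄ = 130·8·38 = 39520.
Length 3: M₁..M₃: k=1: 0+138320+141·133·8=288344; k=2: 2437890+0+141·130·8=2584530 → min 288344 | M₂..M₄: k=2: 0+39520+133·130·38=696540; k=3: 138320+0+133·8·38=178752 → min 178752.
Length 4: M₁..M₄: k=1: 0+178752+141·133·38=891366; k=2: 2437890+39520+141·130·38=3173950; k=3: 288344+0+141·8·38=331208 → min 331208.
Optimal order: ((M₁ × (M₂ × M₃)) × M₄) with cost 331208.

331208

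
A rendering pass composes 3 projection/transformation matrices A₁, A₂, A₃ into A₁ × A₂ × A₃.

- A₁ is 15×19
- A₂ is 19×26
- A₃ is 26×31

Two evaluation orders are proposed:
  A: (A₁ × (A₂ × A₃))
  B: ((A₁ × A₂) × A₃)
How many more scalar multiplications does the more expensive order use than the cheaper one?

4649

Order A = (A₁ × (A₂ × A₃)): (A₂ × A₃): 19×26 by 26×31 → 19×31, cost 19·26·31 = 15314; (A₁ × (A₂ × A₃)): 15×19 by 19×31 → 15×31, cost 15·19·31 = 8835; cumulative 24149. Total 24149.
Order B = ((A₁ × A₂) × A₃): (A₁ × A₂): 15×19 by 19×26 → 15×26, cost 15·19·26 = 7410; ((A₁ × A₂) × A₃): 15×26 by 26×31 → 15×31, cost 15·26·31 = 12090; cumulative 19500. Total 19500.
Difference: |24149 − 19500| = 4649.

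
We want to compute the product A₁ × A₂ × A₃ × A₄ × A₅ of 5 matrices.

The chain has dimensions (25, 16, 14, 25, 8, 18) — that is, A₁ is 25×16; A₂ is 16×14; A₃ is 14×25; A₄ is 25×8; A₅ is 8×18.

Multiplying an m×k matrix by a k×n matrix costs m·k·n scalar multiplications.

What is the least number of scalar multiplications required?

11392

Adjacent pairs: A₁A₂ = 25·16·14 = 5600; A₂A₃ = 16·14·25 = 5600; A₃A₄ = 14·25·8 = 2800; A₄A₅ = 25·8·18 = 3600.
Length 3: A₁..A₃: k=1: 0+5600+25·16·25=15600; k=2: 5600+0+25·14·25=14350 → min 14350 | A₂..A₄: k=2: 0+2800+16·14·8=4592; k=3: 5600+0+16·25·8=8800 → min 4592 | A₃..A₅: k=3: 0+3600+14·25·18=9900; k=4: 2800+0+14·8·18=4816 → min 4816.
Length 4: A₁..A₄: k=1: 0+4592+25·16·8=7792; k=2: 5600+2800+25·14·8=11200; k=3: 14350+0+25·25·8=19350 → min 7792 | A₂..A₅: k=2: 0+4816+16·14·18=8848; k=3: 5600+3600+16·25·18=16400; k=4: 4592+0+16·8·18=6896 → min 6896.
Length 5: A₁..A₅: k=1: 0+6896+25·16·18=14096; k=2: 5600+4816+25·14·18=16716; k=3: 14350+3600+25·25·18=29200; k=4: 7792+0+25·8·18=11392 → min 11392.
Optimal order: ((A₁ × (A₂ × (A₃ × A₄))) × A₅) with cost 11392.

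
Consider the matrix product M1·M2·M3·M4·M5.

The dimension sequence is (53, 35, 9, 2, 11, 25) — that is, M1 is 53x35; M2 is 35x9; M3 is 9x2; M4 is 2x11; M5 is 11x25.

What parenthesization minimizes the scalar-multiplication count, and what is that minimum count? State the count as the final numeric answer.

Adjacent pairs: M1M2 = 53·35·9 = 16695; M2M3 = 35·9·2 = 630; M3M4 = 9·2·11 = 198; M4M5 = 2·11·25 = 550.
Length 3: M1..M3: k=1: 0+630+53·35·2=4340; k=2: 16695+0+53·9·2=17649 → min 4340 | M2..M4: k=2: 0+198+35·9·11=3663; k=3: 630+0+35·2·11=1400 → min 1400 | M3..M5: k=3: 0+550+9·2·25=1000; k=4: 198+0+9·11·25=2673 → min 1000.
Length 4: M1..M4: k=1: 0+1400+53·35·11=21805; k=2: 16695+198+53·9·11=22140; k=3: 4340+0+53·2·11=5506 → min 5506 | M2..M5: k=2: 0+1000+35·9·25=8875; k=3: 630+550+35·2·25=2930; k=4: 1400+0+35·11·25=11025 → min 2930.
Length 5: M1..M5: k=1: 0+2930+53·35·25=49305; k=2: 16695+1000+53·9·25=29620; k=3: 4340+550+53·2·25=7540; k=4: 5506+0+53·11·25=20081 → min 7540.
Optimal parenthesization: ((M1·(M2·M3))·(M4·M5)) with cost 7540.

7540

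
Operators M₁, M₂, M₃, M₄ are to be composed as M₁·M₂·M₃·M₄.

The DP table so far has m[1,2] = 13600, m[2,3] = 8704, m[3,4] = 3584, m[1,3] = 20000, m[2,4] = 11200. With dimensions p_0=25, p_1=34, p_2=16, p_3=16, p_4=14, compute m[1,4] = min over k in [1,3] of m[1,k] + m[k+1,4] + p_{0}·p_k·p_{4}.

m[1,4] = min over k∈[1,3] of m[1,k]+m[k+1,4]+p_{0}·p_k·p_{4}.
k=1: 0 + 11200 + 25·34·14 = 23100; k=2: 13600 + 3584 + 25·16·14 = 22784; k=3: 20000 + 0 + 25·16·14 = 25600.
Minimum: 22784 at k=2.

22784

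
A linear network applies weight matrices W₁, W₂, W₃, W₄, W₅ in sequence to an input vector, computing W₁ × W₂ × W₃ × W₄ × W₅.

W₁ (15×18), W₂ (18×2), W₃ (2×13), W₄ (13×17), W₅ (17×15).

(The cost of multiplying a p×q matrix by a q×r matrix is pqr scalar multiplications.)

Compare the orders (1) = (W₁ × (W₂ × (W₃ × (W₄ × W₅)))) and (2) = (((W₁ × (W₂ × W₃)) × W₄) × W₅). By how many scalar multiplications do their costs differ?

Order (1) = (W₁ × (W₂ × (W₃ × (W₄ × W₅)))): (W₄ × W₅): 13×17 by 17×15 → 13×15, cost 13·17·15 = 3315; (W₃ × (W₄ × W₅)): 2×13 by 13×15 → 2×15, cost 2·13·15 = 390; cumulative 3705; (W₂ × (W₃ × (W₄ × W₅))): 18×2 by 2×15 → 18×15, cost 18·2·15 = 540; cumulative 4245; (W₁ × (W₂ × (W₃ × (W₄ × W₅)))): 15×18 by 18×15 → 15×15, cost 15·18·15 = 4050; cumulative 8295. Total 8295.
Order (2) = (((W₁ × (W₂ × W₃)) × W₄) × W₅): (W₂ × W₃): 18×2 by 2×13 → 18×13, cost 18·2·13 = 468; (W₁ × (W₂ × W₃)): 15×18 by 18×13 → 15×13, cost 15·18·13 = 3510; cumulative 3978; ((W₁ × (W₂ × W₃)) × W₄): 15×13 by 13×17 → 15×17, cost 15·13·17 = 3315; cumulative 7293; (((W₁ × (W₂ × W₃)) × W₄) × W₅): 15×17 by 17×15 → 15×15, cost 15·17·15 = 3825; cumulative 11118. Total 11118.
Difference: |8295 − 11118| = 2823.

2823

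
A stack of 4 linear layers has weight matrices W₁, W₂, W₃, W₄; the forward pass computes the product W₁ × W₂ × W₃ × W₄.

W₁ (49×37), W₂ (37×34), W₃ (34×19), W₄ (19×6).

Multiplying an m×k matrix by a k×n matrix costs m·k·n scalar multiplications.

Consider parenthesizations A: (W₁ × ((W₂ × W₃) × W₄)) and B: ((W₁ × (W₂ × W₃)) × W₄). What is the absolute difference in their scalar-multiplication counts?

24937

Order A = (W₁ × ((W₂ × W₃) × W₄)): (W₂ × W₃): 37×34 by 34×19 → 37×19, cost 37·34·19 = 23902; ((W₂ × W₃) × W₄): 37×19 by 19×6 → 37×6, cost 37·19·6 = 4218; cumulative 28120; (W₁ × ((W₂ × W₃) × W₄)): 49×37 by 37×6 → 49×6, cost 49·37·6 = 10878; cumulative 38998. Total 38998.
Order B = ((W₁ × (W₂ × W₃)) × W₄): (W₂ × W₃): 37×34 by 34×19 → 37×19, cost 37·34·19 = 23902; (W₁ × (W₂ × W₃)): 49×37 by 37×19 → 49×19, cost 49·37·19 = 34447; cumulative 58349; ((W₁ × (W₂ × W₃)) × W₄): 49×19 by 19×6 → 49×6, cost 49·19·6 = 5586; cumulative 63935. Total 63935.
Difference: |38998 − 63935| = 24937.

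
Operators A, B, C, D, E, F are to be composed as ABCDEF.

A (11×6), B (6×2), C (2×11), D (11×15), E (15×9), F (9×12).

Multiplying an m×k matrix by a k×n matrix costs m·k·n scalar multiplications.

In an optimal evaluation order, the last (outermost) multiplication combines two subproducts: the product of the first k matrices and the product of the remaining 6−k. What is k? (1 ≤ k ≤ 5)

Adjacent pairs: AB = 11·6·2 = 132; BC = 6·2·11 = 132; CD = 2·11·15 = 330; DE = 11·15·9 = 1485; EF = 15·9·12 = 1620.
Length 3: A..C: k=1: 0+132+11·6·11=858; k=2: 132+0+11·2·11=374 → min 374 | B..D: k=2: 0+330+6·2·15=510; k=3: 132+0+6·11·15=1122 → min 510 | C..E: k=3: 0+1485+2·11·9=1683; k=4: 330+0+2·15·9=600 → min 600 | D..F: k=4: 0+1620+11·15·12=3600; k=5: 1485+0+11·9·12=2673 → min 2673.
Length 4: A..D: k=1: 0+510+11·6·15=1500; k=2: 132+330+11·2·15=792; k=3: 374+0+11·11·15=2189 → min 792 | B..E: k=2: 0+600+6·2·9=708; k=3: 132+1485+6·11·9=2211; k=4: 510+0+6·15·9=1320 → min 708 | C..F: k=3: 0+2673+2·11·12=2937; k=4: 330+1620+2·15·12=2310; k=5: 600+0+2·9·12=816 → min 816.
Length 5: A..E: k=1: 0+708+11·6·9=1302; k=2: 132+600+11·2·9=930; k=3: 374+1485+11·11·9=2948; k=4: 792+0+11·15·9=2277 → min 930 | B..F: k=2: 0+816+6·2·12=960; k=3: 132+2673+6·11·12=3597; k=4: 510+1620+6·15·12=3210; k=5: 708+0+6·9·12=1356 → min 960.
Top-level splits: k=1: (A..A)·(B..F) → 0+960+11·6·12 = 1752; k=2: (A..B)·(C..F) → 132+816+11·2·12 = 1212; k=3: (A..C)·(D..F) → 374+2673+11·11·12 = 4499; k=4: (A..D)·(E..F) → 792+1620+11·15·12 = 4392; k=5: (A..E)·(F..F) → 930+0+11·9·12 = 2118.
Best split is after B, i.e. k = 2.

2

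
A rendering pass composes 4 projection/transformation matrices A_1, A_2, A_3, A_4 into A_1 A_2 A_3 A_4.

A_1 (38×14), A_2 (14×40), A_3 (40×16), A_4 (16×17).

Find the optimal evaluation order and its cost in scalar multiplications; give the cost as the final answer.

Adjacent pairs: A_1A_2 = 38·14·40 = 21280; A_2A_3 = 14·40·16 = 8960; A_3A_4 = 40·16·17 = 10880.
Length 3: A_1..A_3: k=1: 0+8960+38·14·16=17472; k=2: 21280+0+38·40·16=45600 → min 17472 | A_2..A_4: k=2: 0+10880+14·40·17=20400; k=3: 8960+0+14·16·17=12768 → min 12768.
Length 4: A_1..A_4: k=1: 0+12768+38·14·17=21812; k=2: 21280+10880+38·40·17=58000; k=3: 17472+0+38·16·17=27808 → min 21812.
Optimal parenthesization: (A_1 ((A_2 A_3) A_4)) with cost 21812.

21812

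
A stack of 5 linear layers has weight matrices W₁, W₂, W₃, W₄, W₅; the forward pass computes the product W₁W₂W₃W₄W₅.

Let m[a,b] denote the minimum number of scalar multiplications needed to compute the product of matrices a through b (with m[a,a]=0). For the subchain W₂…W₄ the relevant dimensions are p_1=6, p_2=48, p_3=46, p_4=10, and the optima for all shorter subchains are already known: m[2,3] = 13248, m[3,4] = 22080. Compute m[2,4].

16008

m[2,4] = min over k∈[2,3] of m[2,k]+m[k+1,4]+p_{1}·p_k·p_{4}.
k=2: 0 + 22080 + 6·48·10 = 24960; k=3: 13248 + 0 + 6·46·10 = 16008.
Minimum: 16008 at k=3.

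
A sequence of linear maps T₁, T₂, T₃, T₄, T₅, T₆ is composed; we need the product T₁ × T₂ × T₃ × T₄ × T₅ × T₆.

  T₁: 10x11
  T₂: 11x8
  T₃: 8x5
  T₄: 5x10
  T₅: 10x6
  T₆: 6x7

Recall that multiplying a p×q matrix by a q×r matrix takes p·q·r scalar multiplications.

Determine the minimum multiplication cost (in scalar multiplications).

1850

Adjacent pairs: T₁T₂ = 10·11·8 = 880; T₂T₃ = 11·8·5 = 440; T₃T₄ = 8·5·10 = 400; T₄T₅ = 5·10·6 = 300; T₅T₆ = 10·6·7 = 420.
Length 3: T₁..T₃: k=1: 0+440+10·11·5=990; k=2: 880+0+10·8·5=1280 → min 990 | T₂..T₄: k=2: 0+400+11·8·10=1280; k=3: 440+0+11·5·10=990 → min 990 | T₃..T₅: k=3: 0+300+8·5·6=540; k=4: 400+0+8·10·6=880 → min 540 | T₄..T₆: k=4: 0+420+5·10·7=770; k=5: 300+0+5·6·7=510 → min 510.
Length 4: T₁..T₄: k=1: 0+990+10·11·10=2090; k=2: 880+400+10·8·10=2080; k=3: 990+0+10·5·10=1490 → min 1490 | T₂..T₅: k=2: 0+540+11·8·6=1068; k=3: 440+300+11·5·6=1070; k=4: 990+0+11·10·6=1650 → min 1068 | T₃..T₆: k=3: 0+510+8·5·7=790; k=4: 400+420+8·10·7=1380; k=5: 540+0+8·6·7=876 → min 790.
Length 5: T₁..T₅: k=1: 0+1068+10·11·6=1728; k=2: 880+540+10·8·6=1900; k=3: 990+300+10·5·6=1590; k=4: 1490+0+10·10·6=2090 → min 1590 | T₂..T₆: k=2: 0+790+11·8·7=1406; k=3: 440+510+11·5·7=1335; k=4: 990+420+11·10·7=2180; k=5: 1068+0+11·6·7=1530 → min 1335.
Length 6: T₁..T₆: k=1: 0+1335+10·11·7=2105; k=2: 880+790+10·8·7=2230; k=3: 990+510+10·5·7=1850; k=4: 1490+420+10·10·7=2610; k=5: 1590+0+10·6·7=2010 → min 1850.
Optimal order: ((T₁ × (T₂ × T₃)) × ((T₄ × T₅) × T₆)) with cost 1850.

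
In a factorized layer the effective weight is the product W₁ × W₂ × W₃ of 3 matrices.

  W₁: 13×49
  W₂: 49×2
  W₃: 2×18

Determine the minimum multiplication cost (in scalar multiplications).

1742

Order (W₁ × (W₂ × W₃)): (W₂ × W₃): 49×2 by 2×18 → 49×18, cost 49·2·18 = 1764; (W₁ × (W₂ × W₃)): 13×49 by 49×18 → 13×18, cost 13·49·18 = 11466; cumulative 13230. Total 13230.
Order ((W₁ × W₂) × W₃): (W₁ × W₂): 13×49 by 49×2 → 13×2, cost 13·49·2 = 1274; ((W₁ × W₂) × W₃): 13×2 by 2×18 → 13×18, cost 13·2·18 = 468; cumulative 1742. Total 1742.
Minimum: 1742.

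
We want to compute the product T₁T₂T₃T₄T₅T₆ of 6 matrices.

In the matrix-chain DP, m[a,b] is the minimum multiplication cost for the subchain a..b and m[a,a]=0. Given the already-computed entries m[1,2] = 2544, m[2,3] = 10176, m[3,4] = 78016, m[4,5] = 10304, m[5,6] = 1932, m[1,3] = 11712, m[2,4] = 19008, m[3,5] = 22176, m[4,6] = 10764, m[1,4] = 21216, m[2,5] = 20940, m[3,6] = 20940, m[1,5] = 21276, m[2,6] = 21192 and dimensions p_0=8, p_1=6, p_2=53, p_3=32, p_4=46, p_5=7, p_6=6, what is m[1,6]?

21480

m[1,6] = min over k∈[1,5] of m[1,k]+m[k+1,6]+p_{0}·p_k·p_{6}.
k=1: 0 + 21192 + 8·6·6 = 21480; k=2: 2544 + 20940 + 8·53·6 = 26028; k=3: 11712 + 10764 + 8·32·6 = 24012; k=4: 21216 + 1932 + 8·46·6 = 25356; k=5: 21276 + 0 + 8·7·6 = 21612.
Minimum: 21480 at k=1.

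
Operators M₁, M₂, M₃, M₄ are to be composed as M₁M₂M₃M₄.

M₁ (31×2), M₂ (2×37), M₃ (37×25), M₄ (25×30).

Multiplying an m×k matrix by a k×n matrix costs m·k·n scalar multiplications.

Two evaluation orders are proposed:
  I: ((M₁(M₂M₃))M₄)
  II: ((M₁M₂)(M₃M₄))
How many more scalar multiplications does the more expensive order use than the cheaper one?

37804

Order I = ((M₁(M₂M₃))M₄): (M₂M₃): 2×37 by 37×25 → 2×25, cost 2·37·25 = 1850; (M₁(M₂M₃)): 31×2 by 2×25 → 31×25, cost 31·2·25 = 1550; cumulative 3400; ((M₁(M₂M₃))M₄): 31×25 by 25×30 → 31×30, cost 31·25·30 = 23250; cumulative 26650. Total 26650.
Order II = ((M₁M₂)(M₃M₄)): (M₁M₂): 31×2 by 2×37 → 31×37, cost 31·2·37 = 2294; (M₃M₄): 37×25 by 25×30 → 37×30, cost 37·25·30 = 27750; ((M₁M₂)(M₃M₄)): 31×37 by 37×30 → 31×30, cost 31·37·30 = 34410; cumulative 64454. Total 64454.
Difference: |26650 − 64454| = 37804.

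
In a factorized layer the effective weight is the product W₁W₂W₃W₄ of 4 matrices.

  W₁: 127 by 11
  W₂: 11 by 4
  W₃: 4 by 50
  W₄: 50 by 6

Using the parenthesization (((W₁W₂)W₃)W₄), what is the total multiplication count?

69088

(W₁W₂): 127×11 by 11×4 → 127×4, cost 127·11·4 = 5588
((W₁W₂)W₃): 127×4 by 4×50 → 127×50, cost 127·4·50 = 25400; cumulative 30988
(((W₁W₂)W₃)W₄): 127×50 by 50×6 → 127×6, cost 127·50·6 = 38100; cumulative 69088
Total: 69088 scalar multiplications.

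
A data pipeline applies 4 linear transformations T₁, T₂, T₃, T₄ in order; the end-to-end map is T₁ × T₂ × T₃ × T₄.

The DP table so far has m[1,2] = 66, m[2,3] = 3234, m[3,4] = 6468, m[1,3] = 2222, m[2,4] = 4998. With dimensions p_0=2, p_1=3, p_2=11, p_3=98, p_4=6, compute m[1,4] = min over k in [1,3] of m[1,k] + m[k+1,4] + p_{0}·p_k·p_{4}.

m[1,4] = min over k∈[1,3] of m[1,k]+m[k+1,4]+p_{0}·p_k·p_{4}.
k=1: 0 + 4998 + 2·3·6 = 5034; k=2: 66 + 6468 + 2·11·6 = 6666; k=3: 2222 + 0 + 2·98·6 = 3398.
Minimum: 3398 at k=3.

3398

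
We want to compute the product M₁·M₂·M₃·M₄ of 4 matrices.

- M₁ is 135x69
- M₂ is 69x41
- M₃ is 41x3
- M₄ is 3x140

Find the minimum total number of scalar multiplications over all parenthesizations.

93132

Adjacent pairs: M₁M₂ = 135·69·41 = 381915; M₂M₃ = 69·41·3 = 8487; M₃M₄ = 41·3·140 = 17220.
Length 3: M₁..M₃: k=1: 0+8487+135·69·3=36432; k=2: 381915+0+135·41·3=398520 → min 36432 | M₂..M₄: k=2: 0+17220+69·41·140=413280; k=3: 8487+0+69·3·140=37467 → min 37467.
Length 4: M₁..M₄: k=1: 0+37467+135·69·140=1341567; k=2: 381915+17220+135·41·140=1174035; k=3: 36432+0+135·3·140=93132 → min 93132.
Optimal order: ((M₁·(M₂·M₃))·M₄) with cost 93132.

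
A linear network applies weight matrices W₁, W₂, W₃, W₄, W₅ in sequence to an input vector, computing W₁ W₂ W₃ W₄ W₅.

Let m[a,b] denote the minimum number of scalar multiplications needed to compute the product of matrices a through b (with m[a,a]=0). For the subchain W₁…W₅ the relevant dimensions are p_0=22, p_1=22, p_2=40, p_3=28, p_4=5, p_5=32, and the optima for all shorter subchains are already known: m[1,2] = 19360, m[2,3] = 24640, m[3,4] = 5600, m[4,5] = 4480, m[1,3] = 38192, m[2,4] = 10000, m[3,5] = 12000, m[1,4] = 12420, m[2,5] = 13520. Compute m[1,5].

m[1,5] = min over k∈[1,4] of m[1,k]+m[k+1,5]+p_{0}·p_k·p_{5}.
k=1: 0 + 13520 + 22·22·32 = 29008; k=2: 19360 + 12000 + 22·40·32 = 59520; k=3: 38192 + 4480 + 22·28·32 = 62384; k=4: 12420 + 0 + 22·5·32 = 15940.
Minimum: 15940 at k=4.

15940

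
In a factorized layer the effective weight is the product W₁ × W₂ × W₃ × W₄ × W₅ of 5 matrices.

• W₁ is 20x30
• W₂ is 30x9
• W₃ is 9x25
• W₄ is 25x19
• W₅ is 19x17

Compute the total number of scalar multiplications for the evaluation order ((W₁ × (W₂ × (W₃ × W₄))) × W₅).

(W₃ × W₄): 9×25 by 25×19 → 9×19, cost 9·25·19 = 4275
(W₂ × (W₃ × W₄)): 30×9 by 9×19 → 30×19, cost 30·9·19 = 5130; cumulative 9405
(W₁ × (W₂ × (W₃ × W₄))): 20×30 by 30×19 → 20×19, cost 20·30·19 = 11400; cumulative 20805
((W₁ × (W₂ × (W₃ × W₄))) × W₅): 20×19 by 19×17 → 20×17, cost 20·19·17 = 6460; cumulative 27265
Total: 27265 scalar multiplications.

27265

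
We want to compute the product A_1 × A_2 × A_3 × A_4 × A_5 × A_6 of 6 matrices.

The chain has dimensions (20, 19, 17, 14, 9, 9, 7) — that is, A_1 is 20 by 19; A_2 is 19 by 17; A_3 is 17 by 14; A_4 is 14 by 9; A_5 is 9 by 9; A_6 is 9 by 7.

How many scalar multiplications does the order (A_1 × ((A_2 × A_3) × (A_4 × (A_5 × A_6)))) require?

10493

(A_2 × A_3): 19×17 by 17×14 → 19×14, cost 19·17·14 = 4522
(A_5 × A_6): 9×9 by 9×7 → 9×7, cost 9·9·7 = 567
(A_4 × (A_5 × A_6)): 14×9 by 9×7 → 14×7, cost 14·9·7 = 882; cumulative 1449
((A_2 × A_3) × (A_4 × (A_5 × A_6))): 19×14 by 14×7 → 19×7, cost 19·14·7 = 1862; cumulative 7833
(A_1 × ((A_2 × A_3) × (A_4 × (A_5 × A_6)))): 20×19 by 19×7 → 20×7, cost 20·19·7 = 2660; cumulative 10493
Total: 10493 scalar multiplications.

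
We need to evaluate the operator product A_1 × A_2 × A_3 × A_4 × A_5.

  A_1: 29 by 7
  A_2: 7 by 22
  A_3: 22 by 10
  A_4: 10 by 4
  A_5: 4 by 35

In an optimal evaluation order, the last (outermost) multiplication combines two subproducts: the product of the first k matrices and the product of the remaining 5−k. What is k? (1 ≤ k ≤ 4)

Adjacent pairs: A_1A_2 = 29·7·22 = 4466; A_2A_3 = 7·22·10 = 1540; A_3A_4 = 22·10·4 = 880; A_4A_5 = 10·4·35 = 1400.
Length 3: A_1..A_3: k=1: 0+1540+29·7·10=3570; k=2: 4466+0+29·22·10=10846 → min 3570 | A_2..A_4: k=2: 0+880+7·22·4=1496; k=3: 1540+0+7·10·4=1820 → min 1496 | A_3..A_5: k=3: 0+1400+22·10·35=9100; k=4: 880+0+22·4·35=3960 → min 3960.
Length 4: A_1..A_4: k=1: 0+1496+29·7·4=2308; k=2: 4466+880+29·22·4=7898; k=3: 3570+0+29·10·4=4730 → min 2308 | A_2..A_5: k=2: 0+3960+7·22·35=9350; k=3: 1540+1400+7·10·35=5390; k=4: 1496+0+7·4·35=2476 → min 2476.
Top-level splits: k=1: (A_1..A_1)·(A_2..A_5) → 0+2476+29·7·35 = 9581; k=2: (A_1..A_2)·(A_3..A_5) → 4466+3960+29·22·35 = 30756; k=3: (A_1..A_3)·(A_4..A_5) → 3570+1400+29·10·35 = 15120; k=4: (A_1..A_4)·(A_5..A_5) → 2308+0+29·4·35 = 6368.
Best split is after A_4, i.e. k = 4.

4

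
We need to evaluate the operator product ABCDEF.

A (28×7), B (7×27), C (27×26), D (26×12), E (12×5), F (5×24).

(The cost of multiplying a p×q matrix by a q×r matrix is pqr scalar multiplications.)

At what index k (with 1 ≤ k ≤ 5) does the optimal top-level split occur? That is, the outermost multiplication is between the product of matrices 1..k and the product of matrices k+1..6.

5

Adjacent pairs: AB = 28·7·27 = 5292; BC = 7·27·26 = 4914; CD = 27·26·12 = 8424; DE = 26·12·5 = 1560; EF = 12·5·24 = 1440.
Length 3: A..C: k=1: 0+4914+28·7·26=10010; k=2: 5292+0+28·27·26=24948 → min 10010 | B..D: k=2: 0+8424+7·27·12=10692; k=3: 4914+0+7·26·12=7098 → min 7098 | C..E: k=3: 0+1560+27·26·5=5070; k=4: 8424+0+27·12·5=10044 → min 5070 | D..F: k=4: 0+1440+26·12·24=8928; k=5: 1560+0+26·5·24=4680 → min 4680.
Length 4: A..D: k=1: 0+7098+28·7·12=9450; k=2: 5292+8424+28·27·12=22788; k=3: 10010+0+28·26·12=18746 → min 9450 | B..E: k=2: 0+5070+7·27·5=6015; k=3: 4914+1560+7·26·5=7384; k=4: 7098+0+7·12·5=7518 → min 6015 | C..F: k=3: 0+4680+27·26·24=21528; k=4: 8424+1440+27·12·24=17640; k=5: 5070+0+27·5·24=8310 → min 8310.
Length 5: A..E: k=1: 0+6015+28·7·5=6995; k=2: 5292+5070+28·27·5=14142; k=3: 10010+1560+28·26·5=15210; k=4: 9450+0+28·12·5=11130 → min 6995 | B..F: k=2: 0+8310+7·27·24=12846; k=3: 4914+4680+7·26·24=13962; k=4: 7098+1440+7·12·24=10554; k=5: 6015+0+7·5·24=6855 → min 6855.
Top-level splits: k=1: (A..A)·(B..F) → 0+6855+28·7·24 = 11559; k=2: (A..B)·(C..F) → 5292+8310+28·27·24 = 31746; k=3: (A..C)·(D..F) → 10010+4680+28·26·24 = 32162; k=4: (A..D)·(E..F) → 9450+1440+28·12·24 = 18954; k=5: (A..E)·(F..F) → 6995+0+28·5·24 = 10355.
Best split is after E, i.e. k = 5.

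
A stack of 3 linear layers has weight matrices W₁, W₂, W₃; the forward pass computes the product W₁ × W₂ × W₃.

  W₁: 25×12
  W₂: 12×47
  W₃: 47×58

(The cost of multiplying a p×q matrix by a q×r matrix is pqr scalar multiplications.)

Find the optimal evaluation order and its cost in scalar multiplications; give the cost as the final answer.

50112

(W₁ × (W₂ × W₃)): cost 50112.
((W₁ × W₂) × W₃): cost 82250.
Optimal: (W₁ × (W₂ × W₃)) with cost 50112.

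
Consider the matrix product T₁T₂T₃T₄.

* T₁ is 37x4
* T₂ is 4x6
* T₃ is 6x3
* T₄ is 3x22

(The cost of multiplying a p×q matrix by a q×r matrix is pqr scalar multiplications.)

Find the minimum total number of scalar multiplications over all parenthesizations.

2958

Adjacent pairs: T₁T₂ = 37·4·6 = 888; T₂T₃ = 4·6·3 = 72; T₃T₄ = 6·3·22 = 396.
Length 3: T₁..T₃: k=1: 0+72+37·4·3=516; k=2: 888+0+37·6·3=1554 → min 516 | T₂..T₄: k=2: 0+396+4·6·22=924; k=3: 72+0+4·3·22=336 → min 336.
Length 4: T₁..T₄: k=1: 0+336+37·4·22=3592; k=2: 888+396+37·6·22=6168; k=3: 516+0+37·3·22=2958 → min 2958.
Optimal order: ((T₁(T₂T₃))T₄) with cost 2958.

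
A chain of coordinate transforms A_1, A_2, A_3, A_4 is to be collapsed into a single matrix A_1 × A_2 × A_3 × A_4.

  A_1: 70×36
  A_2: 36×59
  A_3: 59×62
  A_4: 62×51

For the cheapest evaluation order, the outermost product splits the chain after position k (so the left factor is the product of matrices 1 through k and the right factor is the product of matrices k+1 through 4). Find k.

Adjacent pairs: A_1A_2 = 70·36·59 = 148680; A_2A_3 = 36·59·62 = 131688; A_3A_4 = 59·62·51 = 186558.
Length 3: A_1..A_3: k=1: 0+131688+70·36·62=287928; k=2: 148680+0+70·59·62=404740 → min 287928 | A_2..A_4: k=2: 0+186558+36·59·51=294882; k=3: 131688+0+36·62·51=245520 → min 245520.
Top-level splits: k=1: (A_1..A_1)·(A_2..A_4) → 0+245520+70·36·51 = 374040; k=2: (A_1..A_2)·(A_3..A_4) → 148680+186558+70·59·51 = 545868; k=3: (A_1..A_3)·(A_4..A_4) → 287928+0+70·62·51 = 509268.
Best split is after A_1, i.e. k = 1.

1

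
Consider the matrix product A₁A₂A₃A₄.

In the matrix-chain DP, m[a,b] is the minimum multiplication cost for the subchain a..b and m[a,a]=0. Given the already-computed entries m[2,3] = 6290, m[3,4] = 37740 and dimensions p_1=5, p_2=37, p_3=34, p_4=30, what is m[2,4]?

m[2,4] = min over k∈[2,3] of m[2,k]+m[k+1,4]+p_{1}·p_k·p_{4}.
k=2: 0 + 37740 + 5·37·30 = 43290; k=3: 6290 + 0 + 5·34·30 = 11390.
Minimum: 11390 at k=3.

11390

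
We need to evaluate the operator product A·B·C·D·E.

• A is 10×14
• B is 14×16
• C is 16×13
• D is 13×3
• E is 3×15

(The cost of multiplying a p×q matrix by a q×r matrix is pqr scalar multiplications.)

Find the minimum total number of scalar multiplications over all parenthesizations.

Adjacent pairs: AB = 10·14·16 = 2240; BC = 14·16·13 = 2912; CD = 16·13·3 = 624; DE = 13·3·15 = 585.
Length 3: A..C: k=1: 0+2912+10·14·13=4732; k=2: 2240+0+10·16·13=4320 → min 4320 | B..D: k=2: 0+624+14·16·3=1296; k=3: 2912+0+14·13·3=3458 → min 1296 | C..E: k=3: 0+585+16·13·15=3705; k=4: 624+0+16·3·15=1344 → min 1344.
Length 4: A..D: k=1: 0+1296+10·14·3=1716; k=2: 2240+624+10·16·3=3344; k=3: 4320+0+10·13·3=4710 → min 1716 | B..E: k=2: 0+1344+14·16·15=4704; k=3: 2912+585+14·13·15=6227; k=4: 1296+0+14·3·15=1926 → min 1926.
Length 5: A..E: k=1: 0+1926+10·14·15=4026; k=2: 2240+1344+10·16·15=5984; k=3: 4320+585+10·13·15=6855; k=4: 1716+0+10·3·15=2166 → min 2166.
Optimal order: ((A·(B·(C·D)))·E) with cost 2166.

2166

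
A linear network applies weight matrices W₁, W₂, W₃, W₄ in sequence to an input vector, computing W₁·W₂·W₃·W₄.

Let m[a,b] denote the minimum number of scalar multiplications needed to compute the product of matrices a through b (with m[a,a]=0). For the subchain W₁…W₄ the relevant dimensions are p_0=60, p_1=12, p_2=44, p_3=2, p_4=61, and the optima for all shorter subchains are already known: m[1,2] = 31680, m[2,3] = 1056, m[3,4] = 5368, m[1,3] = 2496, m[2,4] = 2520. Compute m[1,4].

9816

m[1,4] = min over k∈[1,3] of m[1,k]+m[k+1,4]+p_{0}·p_k·p_{4}.
k=1: 0 + 2520 + 60·12·61 = 46440; k=2: 31680 + 5368 + 60·44·61 = 198088; k=3: 2496 + 0 + 60·2·61 = 9816.
Minimum: 9816 at k=3.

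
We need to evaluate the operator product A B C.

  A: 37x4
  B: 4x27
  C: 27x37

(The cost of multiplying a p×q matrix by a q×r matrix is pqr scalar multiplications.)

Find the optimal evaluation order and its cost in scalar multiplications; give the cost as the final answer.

(A (B C)): cost 9472.
((A B) C): cost 40959.
Optimal: (A (B C)) with cost 9472.

9472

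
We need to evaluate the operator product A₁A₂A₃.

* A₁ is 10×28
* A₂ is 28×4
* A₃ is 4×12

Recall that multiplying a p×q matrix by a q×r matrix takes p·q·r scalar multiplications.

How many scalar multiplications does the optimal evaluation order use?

1600

Order (A₁(A₂A₃)): (A₂A₃): 28×4 by 4×12 → 28×12, cost 28·4·12 = 1344; (A₁(A₂A₃)): 10×28 by 28×12 → 10×12, cost 10·28·12 = 3360; cumulative 4704. Total 4704.
Order ((A₁A₂)A₃): (A₁A₂): 10×28 by 28×4 → 10×4, cost 10·28·4 = 1120; ((A₁A₂)A₃): 10×4 by 4×12 → 10×12, cost 10·4·12 = 480; cumulative 1600. Total 1600.
Minimum: 1600.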